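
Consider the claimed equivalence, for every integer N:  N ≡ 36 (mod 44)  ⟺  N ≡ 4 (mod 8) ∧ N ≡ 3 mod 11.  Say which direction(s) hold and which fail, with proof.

(⟹) This fails: N = 80 gives 80 ≡ 36 (mod 44) but 80 ≡ 0 (mod 8), so the conjunction on the right does not hold.

(⟸) Conversely, if N ≡ 4 (mod 8) and N ≡ 3 (mod 11), then by the Chinese remainder theorem N ≡ 36 (mod 88). Since 36 ≡ 36 (mod 44) and 44 ∣ 88, we get N ≡ 36 (mod 44).

Only the reverse direction holds.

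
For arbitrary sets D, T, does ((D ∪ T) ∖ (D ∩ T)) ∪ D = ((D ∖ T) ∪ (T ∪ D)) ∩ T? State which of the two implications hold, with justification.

The sets are not equal: only the reverse inclusion holds.

(⊇) Let x ∈ ((D ∖ T) ∪ (T ∪ D)) ∩ T. Then either x ∈ T and x ∉ D; or x ∈ D ∩ T. In each case x ∈ ((D ∪ T) ∖ (D ∩ T)) ∪ D, so ((D ∖ T) ∪ (T ∪ D)) ∩ T ⊆ ((D ∪ T) ∖ (D ∩ T)) ∪ D.

(⊆) This inclusion fails. Take D = {1}, T = ∅; then 1 ∈ ((D ∪ T) ∖ (D ∩ T)) ∪ D but 1 ∉ ((D ∖ T) ∪ (T ∪ D)) ∩ T.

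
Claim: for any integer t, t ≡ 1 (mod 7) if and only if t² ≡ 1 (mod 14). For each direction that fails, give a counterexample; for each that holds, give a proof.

(→) This fails: take t = 8. Then 8 ≡ 1 (mod 7), but 8² = 64 ≡ 8 (mod 14), not 1.

(←) This fails: take t = 13. Then 13² = 169 ≡ 1 (mod 14), yet 13 ≡ 6 (mod 7), not 1.

Neither implication holds.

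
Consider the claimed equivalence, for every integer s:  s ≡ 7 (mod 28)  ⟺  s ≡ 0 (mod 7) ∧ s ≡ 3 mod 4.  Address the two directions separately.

(⇐) If s ≡ 0 (mod 7) and s ≡ 3 (mod 4), then by the Chinese remainder theorem s ≡ 7 (mod 28). This is exactly s ≡ 7 (mod 28).

(⇒) Suppose s ≡ 7 (mod 28); write s = 28j + 7. Since 7 ∣ 28, reducing mod 7 gives s ≡ 7 ≡ 0 (mod 7); since 4 ∣ 28, reducing mod 4 gives s ≡ 7 ≡ 3 (mod 4).

Equivalent; both directions hold.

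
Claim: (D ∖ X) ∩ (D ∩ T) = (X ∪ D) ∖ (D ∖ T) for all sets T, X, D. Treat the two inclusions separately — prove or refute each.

(⊆) holds; (⊇) fails.

Forward inclusion. Let x ∈ (D ∖ X) ∩ (D ∩ T). Then x ∈ T ∩ D and x ∉ X, from which x ∈ (X ∪ D) ∖ (D ∖ T).

Reverse inclusion. This inclusion fails. Take T = ∅, X = {1}, D = ∅; then 1 ∈ (X ∪ D) ∖ (D ∖ T) but 1 ∉ (D ∖ X) ∩ (D ∩ T).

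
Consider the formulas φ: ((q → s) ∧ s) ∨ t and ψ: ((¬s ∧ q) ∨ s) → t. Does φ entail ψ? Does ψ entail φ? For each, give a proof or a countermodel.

Both directions fail.

[⇒] This fails. Under q = F, t = F, s = T, the left side is true but the right side is false.

[⇐] This fails. Under q = F, t = F, s = F, the left side is false but the right side is true.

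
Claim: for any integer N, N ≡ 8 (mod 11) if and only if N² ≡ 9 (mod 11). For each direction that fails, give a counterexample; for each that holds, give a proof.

(⟹) Suppose N ≡ 8 (mod 11). Write N = 11j + 8. Then (11j + 8)² = 121j² + 176j + 64 = 11(11j² + 16j + 5) + 9, so N² ≡ 9 (mod 11).

(⟸) This fails: take N = 3. Then 3² = 9 ≡ 9 (mod 11), yet 3 ≡ 3 (mod 11), not 8.

Only the forward implication holds.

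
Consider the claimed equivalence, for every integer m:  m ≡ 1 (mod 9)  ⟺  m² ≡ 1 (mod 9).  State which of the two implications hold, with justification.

[⇒] Suppose m ≡ 1 (mod 9). Write m = 9j + 1. Then (9j + 1)² = 81j² + 18j + 1 = 9(9j² + 2j) + 1, so m² ≡ 1 (mod 9).

[⇐] This fails: take m = 8. Then 8² = 64 ≡ 1 (mod 9), yet 8 ≡ 8 (mod 9), not 1.

Only the forward direction holds.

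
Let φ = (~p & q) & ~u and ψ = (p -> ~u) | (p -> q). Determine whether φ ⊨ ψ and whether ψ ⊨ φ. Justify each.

(⟹) Assume the antecedent. If q is true, (p -> ~u) | (p -> q) reduces to true regardless of the other variables. If q is false, the antecedent cannot hold. Either way (p -> ~u) | (p -> q) holds.

(⟸) This fails. Under q = F, p = F, u = F, the left side is false but the right side is true.

Not equivalent: only (⇒) holds.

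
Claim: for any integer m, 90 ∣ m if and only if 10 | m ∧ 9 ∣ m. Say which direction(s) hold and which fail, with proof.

Equivalent; both directions hold.

(⟹) If 90 ∣ m, write m = 90q. Since 90 = 9·10, m = 10·(9q), so 10 ∣ m; and since 90 = 10·9, m = 9·(10q), so 9 ∣ m.

(⟸) Suppose 10 ∣ m and 9 ∣ m. Any common multiple of 10 and 9 is a multiple of their lcm; here gcd(10, 9) = 1, so lcm(10, 9) = 10·9 = 90, so 90 ∣ m.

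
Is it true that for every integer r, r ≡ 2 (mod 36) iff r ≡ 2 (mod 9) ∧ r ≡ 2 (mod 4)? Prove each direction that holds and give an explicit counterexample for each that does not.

Both directions hold; the statement is true.

Forward direction. Suppose r ≡ 2 (mod 36); write r = 36j + 2. Since 9 ∣ 36, reducing mod 9 gives r ≡ 2 (mod 9); since 4 ∣ 36, reducing mod 4 gives r ≡ 2 (mod 4).

Converse. If r ≡ 2 (mod 9) and r ≡ 2 (mod 4), then by the Chinese remainder theorem r ≡ 2 (mod 36). This is exactly r ≡ 2 (mod 36).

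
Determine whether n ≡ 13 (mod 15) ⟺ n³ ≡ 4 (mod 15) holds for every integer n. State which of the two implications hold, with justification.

Neither implication holds.

Forward direction. This fails: take n = 13. Then 13 ≡ 13 (mod 15), but 13³ = 2197 ≡ 7 (mod 15), not 4.

Converse. This fails: take n = 4. Then 4³ = 64 ≡ 4 (mod 15), yet 4 ≡ 4 (mod 15), not 13.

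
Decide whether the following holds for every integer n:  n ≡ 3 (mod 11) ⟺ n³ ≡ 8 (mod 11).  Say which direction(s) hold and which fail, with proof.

Neither implication holds.

Forward direction. This fails: take n = 3. Then 3 ≡ 3 (mod 11), but 3³ = 27 ≡ 5 (mod 11), not 8.

Converse. This fails: take n = 2. Then 2³ = 8 ≡ 8 (mod 11), yet 2 ≡ 2 (mod 11), not 3.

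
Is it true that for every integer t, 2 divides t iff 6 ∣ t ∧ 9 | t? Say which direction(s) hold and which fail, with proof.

[⇒] This fails: take t = 2. Certainly 2 ∣ 2, but 6 ∤ 2.

[⇐] Suppose 6 ∣ t and 9 ∣ t. Any common multiple of 6 and 9 is a multiple of their lcm; here lcm(6, 9) = 6·9/gcd(6, 9) = 54/3 = 18, so 18 ∣ t. Since 2 ∣ 18, it follows that 2 ∣ t.

Only the reverse direction holds.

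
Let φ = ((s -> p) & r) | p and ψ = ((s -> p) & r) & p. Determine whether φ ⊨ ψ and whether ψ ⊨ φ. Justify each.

(⇒) fails; (⇐) holds.

(⟸) Assume the antecedent. If s is true, the antecedent forces (s = T, r = T, p = T), and ((s -> p) & r) | p holds there. If s is false, the antecedent forces (s = F, r = T, p = T), and ((s -> p) & r) | p holds there. Either way ((s -> p) & r) | p holds.

(⟹) This fails. Under s = F, r = T, p = F, the left side is true but the right side is false.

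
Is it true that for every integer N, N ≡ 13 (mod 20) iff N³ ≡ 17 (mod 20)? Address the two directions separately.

(⟹) Suppose N ≡ 13 (mod 20). Write N = 20j + 13. Then (20j + 13)³ = 8000j³ + 15600j² + 10140j + 2197 = 20(400j³ + 780j² + 507j + 109) + 17, so N³ ≡ 17 (mod 20).

(⟸) Conversely, suppose N³ ≡ 17 (mod 20). The only residue r in {0, …, 19} with r³ ≡ 17 (mod 20) is r = 13, so N ≡ 13 (mod 20).

Both directions hold.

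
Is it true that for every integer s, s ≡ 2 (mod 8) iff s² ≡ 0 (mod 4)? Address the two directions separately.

Forward direction. Suppose s ≡ 2 (mod 8). Then s² ≡ 2² = 4 (mod 8), and since 4 ∣ 8, also s² ≡ 0 (mod 4).

Converse. This fails: take s = 0. Then 0² = 0 ≡ 0 (mod 4), yet 0 ≡ 0 (mod 8), not 2.

Only the forward direction holds.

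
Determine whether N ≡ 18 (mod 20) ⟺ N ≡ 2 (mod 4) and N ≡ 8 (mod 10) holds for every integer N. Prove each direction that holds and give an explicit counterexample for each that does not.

(⟹) Suppose N ≡ 18 (mod 20); write N = 20j + 18. Since 4 ∣ 20, reducing mod 4 gives N ≡ 18 ≡ 2 (mod 4); since 10 ∣ 20, reducing mod 10 gives N ≡ 18 ≡ 8 (mod 10).

(⟸) Conversely, if N ≡ 2 (mod 4) and N ≡ 8 (mod 10), then by the Chinese remainder theorem N ≡ 18 (mod 20). This is exactly N ≡ 18 (mod 20).

Equivalent; both directions hold.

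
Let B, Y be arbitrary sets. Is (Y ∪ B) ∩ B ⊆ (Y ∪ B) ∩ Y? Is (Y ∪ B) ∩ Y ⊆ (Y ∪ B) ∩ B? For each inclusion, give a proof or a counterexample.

Forward inclusion. This inclusion fails. Take B = {1}, Y = ∅; then 1 ∈ (Y ∪ B) ∩ B but 1 ∉ (Y ∪ B) ∩ Y.

Reverse inclusion. This inclusion fails. Take B = ∅, Y = {1}; then 1 ∈ (Y ∪ B) ∩ Y but 1 ∉ (Y ∪ B) ∩ B.

Both inclusions fail.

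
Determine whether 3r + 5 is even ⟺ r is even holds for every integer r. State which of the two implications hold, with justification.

Both directions fail.

(⇒) This fails: r = 3 gives 3r + 5 = 14, which is even, but 3 is odd, not even.

(⇐) This also fails: r = 6 is even, but 3r + 5 = 23 is odd, not even.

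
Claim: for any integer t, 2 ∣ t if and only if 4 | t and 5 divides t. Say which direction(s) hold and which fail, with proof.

Forward direction. This fails: take t = 2. Certainly 2 ∣ 2, but 4 ∤ 2.

Converse. Suppose 4 ∣ t and 5 ∣ t. Any common multiple of 4 and 5 is a multiple of their lcm; here gcd(4, 5) = 1, so lcm(4, 5) = 4·5 = 20, so 20 ∣ t. Since 2 ∣ 20, it follows that 2 ∣ t.

Not equivalent: only (⇐) holds.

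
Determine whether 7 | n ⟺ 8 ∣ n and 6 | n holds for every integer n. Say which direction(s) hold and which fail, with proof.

Forward direction. This fails: take n = 7. Certainly 7 ∣ 7, but 8 ∤ 7.

Converse. This fails: take n = 24. Both 8 ∣ 24 and 6 ∣ 24, yet 24 is not a multiple of 7 (since 24 = 3·7 + 3), so 7 ∤ 24.

Both directions fail.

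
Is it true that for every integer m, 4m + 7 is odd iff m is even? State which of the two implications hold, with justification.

[⇒] This fails: take m = 1. Then 4m + 7 = 11, which is odd, yet m = 1 is odd, not even.

[⇐] Suppose m is even. Since 4 is even, 4m is even for every m, so 4m + 7 has the same parity as 7, which is odd. Hence 4m + 7 is odd.

Not equivalent: only (⇐) holds.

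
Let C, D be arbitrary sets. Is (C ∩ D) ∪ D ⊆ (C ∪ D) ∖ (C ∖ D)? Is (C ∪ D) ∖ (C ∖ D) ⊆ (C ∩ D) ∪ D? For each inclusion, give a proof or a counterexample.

Both inclusions hold.

(⟹) Let x ∈ (C ∩ D) ∪ D. Then either x ∈ D and x ∉ C; or x ∈ C ∩ D. In each case x ∈ (C ∪ D) ∖ (C ∖ D), so (C ∩ D) ∪ D ⊆ (C ∪ D) ∖ (C ∖ D).

(⟸) Let x ∈ (C ∪ D) ∖ (C ∖ D). Then either x ∈ D and x ∉ C; or x ∈ C ∩ D. In each case x ∈ (C ∩ D) ∪ D, so (C ∪ D) ∖ (C ∖ D) ⊆ (C ∩ D) ∪ D.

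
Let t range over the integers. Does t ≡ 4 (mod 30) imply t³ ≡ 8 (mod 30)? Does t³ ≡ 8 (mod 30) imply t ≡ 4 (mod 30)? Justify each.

(⇒) This fails: take t = 4. Then 4 ≡ 4 (mod 30), but 4³ = 64 ≡ 4 (mod 30), not 8.

(⇐) This fails: take t = 2. Then 2³ = 8 ≡ 8 (mod 30), yet 2 ≡ 2 (mod 30), not 4.

(⇒) fails and (⇐) fails.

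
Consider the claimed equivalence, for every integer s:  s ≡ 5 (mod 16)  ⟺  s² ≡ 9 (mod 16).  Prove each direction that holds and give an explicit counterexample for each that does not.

[⇒] Suppose s ≡ 5 (mod 16). Write s = 16j + 5. Then (16j + 5)² = 256j² + 160j + 25 = 16(16j² + 10j + 1) + 9, so s² ≡ 9 (mod 16).

[⇐] This fails: take s = 3. Then 3² = 9 ≡ 9 (mod 16), yet 3 ≡ 3 (mod 16), not 5.

The forward direction holds; the converse fails.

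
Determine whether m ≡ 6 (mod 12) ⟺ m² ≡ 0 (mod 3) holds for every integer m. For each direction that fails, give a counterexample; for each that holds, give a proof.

Only the forward direction holds.

(→) Suppose m ≡ 6 (mod 12). Then m² ≡ 6² = 36 (mod 12), and since 3 ∣ 12, also m² ≡ 0 (mod 3).

(←) This fails: take m = 0. Then 0² = 0 ≡ 0 (mod 3), yet 0 ≡ 0 (mod 12), not 6.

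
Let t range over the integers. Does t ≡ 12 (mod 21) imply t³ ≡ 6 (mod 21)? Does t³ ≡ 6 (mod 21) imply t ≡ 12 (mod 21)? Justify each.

(⇒) Suppose t ≡ 12 (mod 21). Write t = 21j + 12. Then (21j + 12)³ = 9261j³ + 15876j² + 9072j + 1728 = 21(441j³ + 756j² + 432j + 82) + 6, so t³ ≡ 6 (mod 21).

(⇐) This fails: take t = 3. Then 3³ = 27 ≡ 6 (mod 21), yet 3 ≡ 3 (mod 21), not 12.

Not equivalent: only (⇒) holds.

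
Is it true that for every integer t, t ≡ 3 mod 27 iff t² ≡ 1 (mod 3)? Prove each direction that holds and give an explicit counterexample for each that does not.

(⇒) fails and (⇐) fails.

Forward direction. This fails: take t = 3. Then 3 ≡ 3 (mod 27), but 3² = 9 ≡ 0 (mod 3), not 1.

Converse. This fails: take t = 1. Then 1² = 1 ≡ 1 (mod 3), yet 1 ≡ 1 (mod 27), not 3.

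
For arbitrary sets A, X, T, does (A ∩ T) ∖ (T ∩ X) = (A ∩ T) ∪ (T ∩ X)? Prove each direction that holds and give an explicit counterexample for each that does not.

(⊇) This inclusion fails. Take A = ∅, X = {1}, T = {1}; then 1 ∈ (A ∩ T) ∪ (T ∩ X) but 1 ∉ (A ∩ T) ∖ (T ∩ X).

(⊆) Let x ∈ (A ∩ T) ∖ (T ∩ X). Then x ∈ A ∩ T and x ∉ X, from which x ∈ (A ∩ T) ∪ (T ∩ X).

The sets are not equal: only the forward inclusion holds.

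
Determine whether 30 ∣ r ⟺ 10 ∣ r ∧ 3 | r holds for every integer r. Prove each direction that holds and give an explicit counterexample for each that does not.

Forward direction. If 30 ∣ r, write r = 30q. Since 30 = 3·10, r = 10·(3q), so 10 ∣ r; and since 30 = 10·3, r = 3·(10q), so 3 ∣ r.

Converse. Suppose 10 ∣ r and 3 ∣ r. Any common multiple of 10 and 3 is a multiple of their lcm; here gcd(10, 3) = 1, so lcm(10, 3) = 10·3 = 30, so 30 ∣ r.

Both directions hold; the statement is true.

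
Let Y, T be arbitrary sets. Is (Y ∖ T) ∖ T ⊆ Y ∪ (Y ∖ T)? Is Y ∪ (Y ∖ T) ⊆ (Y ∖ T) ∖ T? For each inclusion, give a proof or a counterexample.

(⊇) This inclusion fails. Take Y = {1}, T = {1}; then 1 ∈ Y ∪ (Y ∖ T) but 1 ∉ (Y ∖ T) ∖ T.

(⊆) Let x ∈ (Y ∖ T) ∖ T. Then x ∈ Y and x ∉ T, from which x ∈ Y ∪ (Y ∖ T).

(⊆) holds; (⊇) fails.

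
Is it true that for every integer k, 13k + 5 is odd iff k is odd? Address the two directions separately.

(⟹) This fails: k = 4 gives 13k + 5 = 57, which is odd, but 4 is even, not odd.

(⟸) This also fails: k = 3 is odd, but 13k + 5 = 44 is even, not odd.

(⇒) fails and (⇐) fails.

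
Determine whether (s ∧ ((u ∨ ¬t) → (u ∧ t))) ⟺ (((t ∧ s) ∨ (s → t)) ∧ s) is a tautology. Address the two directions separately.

(→) Assume the antecedent. If t is true, the antecedent forces (t = T, s = T, u = F) or (t = T, s = T, u = T), and ((t ∧ s) ∨ (s → t)) ∧ s holds there. If t is false, the antecedent cannot hold. Either way ((t ∧ s) ∨ (s → t)) ∧ s holds.

(←) Assume the antecedent. If t is true, the antecedent forces (t = T, s = T, u = F) or (t = T, s = T, u = T), and s ∧ ((u ∨ ¬t) → (u ∧ t)) holds there. If t is false, the antecedent cannot hold. Either way s ∧ ((u ∨ ¬t) → (u ∧ t)) holds.

Both implications hold.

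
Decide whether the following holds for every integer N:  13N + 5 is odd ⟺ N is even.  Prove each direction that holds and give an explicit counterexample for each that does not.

(⟹) Suppose 13N + 5 is odd. Since 13 is odd, 13N and N have the same parity, so 13N + 5 ≡ N + 5 (mod 2). As 5 is odd, 13N + 5 is odd exactly when N is even. Thus N is even.

(⟸) Conversely, suppose N is even; write N = 2j. Then 13N + 5 = 13·(2j) + 5 = 2·13j + 5, which is odd.

Equivalent; both directions hold.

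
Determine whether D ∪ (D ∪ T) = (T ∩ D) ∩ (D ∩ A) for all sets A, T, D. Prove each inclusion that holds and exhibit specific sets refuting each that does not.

(⊆) This inclusion fails. Take A = ∅, T = {1}, D = ∅; then 1 ∈ D ∪ (D ∪ T) but 1 ∉ (T ∩ D) ∩ (D ∩ A).

(⊇) Let x ∈ (T ∩ D) ∩ (D ∩ A). Then x ∈ A ∩ T ∩ D, from which x ∈ D ∪ (D ∪ T).

Only the reverse inclusion holds.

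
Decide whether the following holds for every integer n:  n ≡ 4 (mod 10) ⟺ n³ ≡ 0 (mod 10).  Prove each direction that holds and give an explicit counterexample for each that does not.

(⇒) fails and (⇐) fails.

(⟹) This fails: take n = 4. Then 4 ≡ 4 (mod 10), but 4³ = 64 ≡ 4 (mod 10), not 0.

(⟸) This fails: take n = 0. Then 0³ = 0 ≡ 0 (mod 10), yet 0 ≡ 0 (mod 10), not 4.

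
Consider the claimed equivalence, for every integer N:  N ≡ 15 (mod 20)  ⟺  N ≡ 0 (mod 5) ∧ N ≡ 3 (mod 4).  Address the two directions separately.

Both directions hold; the statement is true.

(⇐) If N ≡ 0 (mod 5) and N ≡ 3 (mod 4), then by the Chinese remainder theorem N ≡ 15 (mod 20). This is exactly N ≡ 15 (mod 20).

(⇒) Suppose N ≡ 15 (mod 20); write N = 20j + 15. Since 5 ∣ 20, reducing mod 5 gives N ≡ 15 ≡ 0 (mod 5); since 4 ∣ 20, reducing mod 4 gives N ≡ 15 ≡ 3 (mod 4).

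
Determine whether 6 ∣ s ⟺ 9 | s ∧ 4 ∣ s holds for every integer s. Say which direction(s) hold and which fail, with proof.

(⇒) This fails: take s = 6. Certainly 6 ∣ 6, but 9 ∤ 6.

(⇐) Suppose 9 ∣ s and 4 ∣ s. Any common multiple of 9 and 4 is a multiple of their lcm; here gcd(9, 4) = 1, so lcm(9, 4) = 9·4 = 36, so 36 ∣ s. Since 6 ∣ 36, it follows that 6 ∣ s.

The forward direction fails; the converse holds.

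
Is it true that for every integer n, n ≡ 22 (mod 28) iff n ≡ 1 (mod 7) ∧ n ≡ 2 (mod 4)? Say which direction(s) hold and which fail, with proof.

Both implications hold.

Converse. If n ≡ 1 (mod 7) and n ≡ 2 (mod 4), then by the Chinese remainder theorem n ≡ 22 (mod 28). This is exactly n ≡ 22 (mod 28).

Forward direction. Suppose n ≡ 22 (mod 28); write n = 28j + 22. Since 7 ∣ 28, reducing mod 7 gives n ≡ 22 ≡ 1 (mod 7); since 4 ∣ 28, reducing mod 4 gives n ≡ 22 ≡ 2 (mod 4).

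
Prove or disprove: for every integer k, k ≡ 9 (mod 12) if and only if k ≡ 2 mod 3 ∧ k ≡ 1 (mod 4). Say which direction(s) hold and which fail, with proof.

Neither implication holds.

(⟹) This fails: k = 9 gives 9 ≡ 9 (mod 12) but 9 ≡ 0 (mod 3), so the conjunction on the right does not hold.

(⟸) This fails: k = 5 satisfies both congruences on the right (5 ≡ 2 mod 3 and 5 ≡ 1 mod 4) yet 5 ≡ 5 (mod 12), not 9.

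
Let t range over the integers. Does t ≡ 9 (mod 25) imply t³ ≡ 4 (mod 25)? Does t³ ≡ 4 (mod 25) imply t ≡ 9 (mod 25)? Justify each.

Both implications hold.

[⇒] Suppose t ≡ 9 (mod 25). Write t = 25j + 9. Then (25j + 9)³ = 15625j³ + 16875j² + 6075j + 729 = 25(625j³ + 675j² + 243j + 29) + 4, so t³ ≡ 4 (mod 25).

[⇐] Conversely, suppose t³ ≡ 4 (mod 25). The only residue r in {0, …, 24} with r³ ≡ 4 (mod 25) is r = 9, so t ≡ 9 (mod 25).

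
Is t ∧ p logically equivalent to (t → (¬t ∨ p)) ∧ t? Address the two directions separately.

Equivalent; both directions hold.

(⇒) Assume the antecedent. If t is true, the antecedent forces (t = T, p = T), and (t → (¬t ∨ p)) ∧ t holds there. If t is false, the antecedent cannot hold. Either way (t → (¬t ∨ p)) ∧ t holds.

(⇐) Assume the antecedent. If t is true, the antecedent forces (t = T, p = T), and t ∧ p holds there. If t is false, the antecedent cannot hold. Either way t ∧ p holds.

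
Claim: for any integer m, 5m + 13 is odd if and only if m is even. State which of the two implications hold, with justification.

Both directions hold; the statement is true.

[⇒] Suppose 5m + 13 is odd. Since 5 is odd, 5m and m have the same parity, so 5m + 13 ≡ m + 13 (mod 2). As 13 is odd, 5m + 13 is odd exactly when m is even. Thus m is even.

[⇐] Conversely, suppose m is even; write m = 2j. Then 5m + 13 = 5·(2j) + 13 = 2·5j + 13, which is odd.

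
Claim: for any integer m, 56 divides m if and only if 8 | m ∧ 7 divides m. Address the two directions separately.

(⟹) If 56 ∣ m, write m = 56q. Since 56 = 7·8, m = 8·(7q), so 8 ∣ m; and since 56 = 8·7, m = 7·(8q), so 7 ∣ m.

(⟸) Suppose 8 ∣ m and 7 ∣ m. Any common multiple of 8 and 7 is a multiple of their lcm; here gcd(8, 7) = 1, so lcm(8, 7) = 8·7 = 56, so 56 ∣ m.

Both implications hold.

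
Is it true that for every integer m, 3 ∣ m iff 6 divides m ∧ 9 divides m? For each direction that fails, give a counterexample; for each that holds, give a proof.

Only the reverse direction holds.

(⇒) This fails: take m = 3. Certainly 3 ∣ 3, but 6 ∤ 3.

(⇐) Suppose 6 ∣ m and 9 ∣ m. Any common multiple of 6 and 9 is a multiple of their lcm; here lcm(6, 9) = 6·9/gcd(6, 9) = 54/3 = 18, so 18 ∣ m. Since 3 ∣ 18, it follows that 3 ∣ m.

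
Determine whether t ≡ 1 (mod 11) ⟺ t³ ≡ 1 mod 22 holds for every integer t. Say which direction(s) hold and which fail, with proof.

Forward direction. This fails: take t = 12. Then 12 ≡ 1 (mod 11), but 12³ = 1728 ≡ 12 (mod 22), not 1.

Converse. The residues r modulo 22 with r³ ≡ 1 (mod 22) are exactly {1}, and each is ≡ 1 (mod 11).

(⇒) fails; (⇐) holds.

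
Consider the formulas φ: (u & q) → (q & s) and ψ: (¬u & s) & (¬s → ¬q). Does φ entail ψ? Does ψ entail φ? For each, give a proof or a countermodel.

The forward direction fails; the converse holds.

(→) This fails. Under q = F, s = F, u = F, the left side is true but the right side is false.

(←) Assume the antecedent. If q is true, the antecedent forces (q = T, s = T, u = F), and (u & q) → (q & s) holds there. If q is false, (u & q) → (q & s) reduces to true regardless of the other variables. Either way (u & q) → (q & s) holds.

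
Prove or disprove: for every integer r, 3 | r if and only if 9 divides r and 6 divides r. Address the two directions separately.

(⇒) fails; (⇐) holds.

(←) Suppose 9 ∣ r and 6 ∣ r. Any common multiple of 9 and 6 is a multiple of their lcm; here lcm(9, 6) = 9·6/gcd(9, 6) = 54/3 = 18, so 18 ∣ r. Since 3 ∣ 18, it follows that 3 ∣ r.

(→) This fails: take r = 3. Certainly 3 ∣ 3, but 9 ∤ 3.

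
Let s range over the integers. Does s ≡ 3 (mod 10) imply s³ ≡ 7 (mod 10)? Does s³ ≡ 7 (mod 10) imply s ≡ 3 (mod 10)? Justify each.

Both directions hold; the statement is true.

(⟸) Suppose s³ ≡ 7 (mod 10). The only residue r in {0, …, 9} with r³ ≡ 7 (mod 10) is r = 3, so s ≡ 3 (mod 10).

(⟹) Suppose s ≡ 3 (mod 10). Write s = 10j + 3. Then (10j + 3)³ = 1000j³ + 900j² + 270j + 27 = 10(100j³ + 90j² + 27j + 2) + 7, so s³ ≡ 7 (mod 10).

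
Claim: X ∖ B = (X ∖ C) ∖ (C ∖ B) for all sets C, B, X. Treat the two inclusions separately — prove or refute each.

Neither inclusion holds.

(⊆) This inclusion fails. Take C = {1}, B = ∅, X = {1}; then 1 ∈ X ∖ B but 1 ∉ (X ∖ C) ∖ (C ∖ B).

(⊇) This inclusion fails. Take C = ∅, B = {1}, X = {1}; then 1 ∈ (X ∖ C) ∖ (C ∖ B) but 1 ∉ X ∖ B.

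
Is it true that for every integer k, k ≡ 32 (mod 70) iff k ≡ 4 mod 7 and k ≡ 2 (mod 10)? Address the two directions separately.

(→) Suppose k ≡ 32 (mod 70); write k = 70j + 32. Since 7 ∣ 70, reducing mod 7 gives k ≡ 32 ≡ 4 (mod 7); since 10 ∣ 70, reducing mod 10 gives k ≡ 32 ≡ 2 (mod 10).

(←) Conversely, if k ≡ 4 (mod 7) and k ≡ 2 (mod 10), then by the Chinese remainder theorem k ≡ 32 (mod 70). This is exactly k ≡ 32 (mod 70).

Both directions hold; the statement is true.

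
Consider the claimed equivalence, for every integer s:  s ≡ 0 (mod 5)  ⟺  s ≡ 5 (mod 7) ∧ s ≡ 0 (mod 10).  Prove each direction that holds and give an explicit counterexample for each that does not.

Only the converse holds.

[⇐] If s ≡ 5 (mod 7) and s ≡ 0 (mod 10), then by the Chinese remainder theorem s ≡ 40 (mod 70). Since 40 ≡ 0 (mod 5) and 5 ∣ 70, we get s ≡ 0 (mod 5).

[⇒] This fails: s = 0 gives 0 ≡ 0 (mod 5) but 0 ≡ 0 (mod 7), so the conjunction on the right does not hold.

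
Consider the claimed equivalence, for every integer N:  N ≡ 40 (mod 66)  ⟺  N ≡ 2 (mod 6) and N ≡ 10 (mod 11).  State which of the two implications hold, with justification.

[⇒] This fails: N = 40 gives 40 ≡ 40 (mod 66) but 40 ≡ 4 (mod 6), so the conjunction on the right does not hold.

[⇐] This fails: N = 32 satisfies both congruences on the right (32 ≡ 2 mod 6 and 32 ≡ 10 mod 11) yet 32 ≡ 32 (mod 66), not 40.

Neither direction holds.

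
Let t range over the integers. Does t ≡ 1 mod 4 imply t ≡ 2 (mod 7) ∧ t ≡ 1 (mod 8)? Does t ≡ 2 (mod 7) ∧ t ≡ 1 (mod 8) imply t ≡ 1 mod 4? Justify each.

Not equivalent: only (⇐) holds.

(⟹) This fails: t = 1 gives 1 ≡ 1 (mod 4) but 1 ≡ 1 (mod 7), so the conjunction on the right does not hold.

(⟸) Conversely, if t ≡ 2 (mod 7) and t ≡ 1 (mod 8), then by the Chinese remainder theorem t ≡ 9 (mod 56). Since 9 ≡ 1 (mod 4) and 4 ∣ 56, we get t ≡ 1 (mod 4).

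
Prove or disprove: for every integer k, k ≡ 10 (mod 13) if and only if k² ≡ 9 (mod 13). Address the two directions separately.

Forward direction. Suppose k ≡ 10 (mod 13). Write k = 13j + 10. Then (13j + 10)² = 169j² + 260j + 100 = 13(13j² + 20j + 7) + 9, so k² ≡ 9 (mod 13).

Converse. This fails: take k = 3. Then 3² = 9 ≡ 9 (mod 13), yet 3 ≡ 3 (mod 13), not 10.

Only the forward direction holds.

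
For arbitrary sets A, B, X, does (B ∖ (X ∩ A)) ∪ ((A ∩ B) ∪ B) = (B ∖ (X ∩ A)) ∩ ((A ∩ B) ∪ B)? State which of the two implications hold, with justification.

(⊆) fails; (⊇) holds.

(⟹) This inclusion fails. Take A = {1}, B = {1}, X = {1}; then 1 ∈ (B ∖ (X ∩ A)) ∪ ((A ∩ B) ∪ B) but 1 ∉ (B ∖ (X ∩ A)) ∩ ((A ∩ B) ∪ B).

(⟸) Let x ∈ (B ∖ (X ∩ A)) ∩ ((A ∩ B) ∪ B). Then either x ∈ B and x ∉ A, X; or x ∈ A ∩ B and x ∉ X; or x ∈ B ∩ X and x ∉ A. In each case x ∈ (B ∖ (X ∩ A)) ∪ ((A ∩ B) ∪ B), so (B ∖ (X ∩ A)) ∩ ((A ∩ B) ∪ B) ⊆ (B ∖ (X ∩ A)) ∪ ((A ∩ B) ∪ B).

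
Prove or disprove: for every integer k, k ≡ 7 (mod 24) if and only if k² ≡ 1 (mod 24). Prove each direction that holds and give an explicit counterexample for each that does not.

(⇒) Suppose k ≡ 7 (mod 24). Write k = 24j + 7. Then (24j + 7)² = 576j² + 336j + 49 = 24(24j² + 14j + 2) + 1, so k² ≡ 1 (mod 24).

(⇐) This fails: take k = 1. Then 1² = 1 ≡ 1 (mod 24), yet 1 ≡ 1 (mod 24), not 7.

Only the forward implication holds.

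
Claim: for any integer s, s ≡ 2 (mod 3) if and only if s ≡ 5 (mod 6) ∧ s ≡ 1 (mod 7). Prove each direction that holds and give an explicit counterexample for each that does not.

(→) This fails: s = 32 gives 32 ≡ 2 (mod 3) but 32 ≡ 2 (mod 6), so the conjunction on the right does not hold.

(←) Conversely, if s ≡ 5 (mod 6) and s ≡ 1 (mod 7), then by the Chinese remainder theorem s ≡ 29 (mod 42). Since 29 ≡ 2 (mod 3) and 3 ∣ 42, we get s ≡ 2 (mod 3).

Only the converse holds.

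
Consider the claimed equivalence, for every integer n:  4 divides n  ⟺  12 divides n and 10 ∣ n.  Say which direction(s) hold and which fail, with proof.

Forward direction. This fails: take n = 4. Certainly 4 ∣ 4, but 12 ∤ 4.

Converse. Suppose 12 ∣ n and 10 ∣ n. Any common multiple of 12 and 10 is a multiple of their lcm; here lcm(12, 10) = 12·10/gcd(12, 10) = 120/2 = 60, so 60 ∣ n. Since 4 ∣ 60, it follows that 4 ∣ n.

Only the converse holds.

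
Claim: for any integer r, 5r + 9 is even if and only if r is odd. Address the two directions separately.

(⇒) Suppose 5r + 9 is even. Since 5 is odd, 5r and r have the same parity, so 5r + 9 ≡ r + 9 (mod 2). As 9 is odd, 5r + 9 is even exactly when r is odd. Thus r is odd.

(⇐) Conversely, suppose r is odd; write r = 2j + 1. Then 5r + 9 = 5·(2j + 1) + 9 = 2·5j + 14, which is even.

Both directions hold; the statement is true.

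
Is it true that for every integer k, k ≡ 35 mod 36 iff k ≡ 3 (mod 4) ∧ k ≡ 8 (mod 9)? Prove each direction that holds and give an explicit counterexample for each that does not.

Both directions hold.

(⇒) Suppose k ≡ 35 (mod 36); write k = 36j + 35. Since 4 ∣ 36, reducing mod 4 gives k ≡ 35 ≡ 3 (mod 4); since 9 ∣ 36, reducing mod 9 gives k ≡ 35 ≡ 8 (mod 9).

(⇐) Conversely, if k ≡ 3 (mod 4) and k ≡ 8 (mod 9), then by the Chinese remainder theorem k ≡ 35 (mod 36). This is exactly k ≡ 35 (mod 36).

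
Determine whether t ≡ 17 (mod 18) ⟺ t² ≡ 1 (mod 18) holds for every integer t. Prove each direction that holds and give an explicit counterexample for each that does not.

(←) This fails: take t = 1. Then 1² = 1 ≡ 1 (mod 18), yet 1 ≡ 1 (mod 18), not 17.

(→) Suppose t ≡ 17 (mod 18). Write t = 18j + 17. Then (18j + 17)² = 324j² + 612j + 289 = 18(18j² + 34j + 16) + 1, so t² ≡ 1 (mod 18).

Only the forward direction holds.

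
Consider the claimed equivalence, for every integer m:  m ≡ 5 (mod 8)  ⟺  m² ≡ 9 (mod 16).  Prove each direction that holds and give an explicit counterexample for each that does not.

Forward direction. Suppose m ≡ 5 (mod 8). Working modulo 16, m ∈ {5, 13}; for each such r, r² ≡ 9 (mod 16).

Converse. This fails: take m = 3. Then 3² = 9 ≡ 9 (mod 16), yet 3 ≡ 3 (mod 8), not 5.

(⇒) holds; (⇐) fails.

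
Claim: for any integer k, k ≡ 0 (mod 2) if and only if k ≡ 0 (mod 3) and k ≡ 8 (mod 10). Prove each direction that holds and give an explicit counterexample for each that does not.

(⟹) This fails: k = 0 gives 0 ≡ 0 (mod 2) but 0 ≡ 0 (mod 10), so the conjunction on the right does not hold.

(⟸) Conversely, if k ≡ 0 (mod 3) and k ≡ 8 (mod 10), then by the Chinese remainder theorem k ≡ 18 (mod 30). Since 18 ≡ 0 (mod 2) and 2 ∣ 30, we get k ≡ 0 (mod 2).

Not equivalent: only (⇐) holds.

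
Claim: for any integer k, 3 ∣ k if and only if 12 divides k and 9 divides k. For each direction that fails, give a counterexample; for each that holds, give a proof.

[⇒] This fails: take k = 3. Certainly 3 ∣ 3, but 12 ∤ 3.

[⇐] Suppose 12 ∣ k and 9 ∣ k. Any common multiple of 12 and 9 is a multiple of their lcm; here lcm(12, 9) = 12·9/gcd(12, 9) = 108/3 = 36, so 36 ∣ k. Since 3 ∣ 36, it follows that 3 ∣ k.

Only the converse holds.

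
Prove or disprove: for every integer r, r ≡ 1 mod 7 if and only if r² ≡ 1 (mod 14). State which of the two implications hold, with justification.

(⇒) fails and (⇐) fails.

Forward direction. This fails: take r = 8. Then 8 ≡ 1 (mod 7), but 8² = 64 ≡ 8 (mod 14), not 1.

Converse. This fails: take r = 13. Then 13² = 169 ≡ 1 (mod 14), yet 13 ≡ 6 (mod 7), not 1.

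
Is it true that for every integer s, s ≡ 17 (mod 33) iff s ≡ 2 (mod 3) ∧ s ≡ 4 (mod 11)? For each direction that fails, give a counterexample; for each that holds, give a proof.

Neither direction holds.

Forward direction. This fails: s = 17 gives 17 ≡ 17 (mod 33) but 17 ≡ 6 (mod 11), so the conjunction on the right does not hold.

Converse. This fails: s = 26 satisfies both congruences on the right (26 ≡ 2 mod 3 and 26 ≡ 4 mod 11) yet 26 ≡ 26 (mod 33), not 17.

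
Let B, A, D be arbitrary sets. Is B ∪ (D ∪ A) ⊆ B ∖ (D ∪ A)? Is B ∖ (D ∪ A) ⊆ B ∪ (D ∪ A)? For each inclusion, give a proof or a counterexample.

Only the reverse inclusion holds.

(⟹) This inclusion fails. Take B = ∅, A = {1}, D = ∅; then 1 ∈ B ∪ (D ∪ A) but 1 ∉ B ∖ (D ∪ A).

(⟸) Let x ∈ B ∖ (D ∪ A). Then x ∈ B and x ∉ A, D, from which x ∈ B ∪ (D ∪ A).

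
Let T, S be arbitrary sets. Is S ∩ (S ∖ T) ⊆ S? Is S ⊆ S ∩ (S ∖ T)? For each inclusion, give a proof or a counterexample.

The sets are not equal: only the forward inclusion holds.

(⟹) Let x ∈ S ∩ (S ∖ T). Then x ∈ S and x ∉ T, from which x ∈ S.

(⟸) This inclusion fails. Take T = {1}, S = {1}; then 1 ∈ S but 1 ∉ S ∩ (S ∖ T).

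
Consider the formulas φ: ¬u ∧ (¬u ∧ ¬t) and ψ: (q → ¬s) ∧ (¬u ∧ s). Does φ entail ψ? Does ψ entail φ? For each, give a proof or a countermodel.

Forward direction. This fails. Under q = F, u = F, s = F, t = F, the left side is true but the right side is false.

Converse. This fails. Under q = F, u = F, s = T, t = T, the left side is false but the right side is true.

Both directions fail.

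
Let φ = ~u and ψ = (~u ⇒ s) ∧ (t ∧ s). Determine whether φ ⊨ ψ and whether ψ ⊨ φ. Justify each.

(⇒) fails and (⇐) fails.

[⇒] This fails. Under u = F, s = F, t = F, the left side is true but the right side is false.

[⇐] This fails. Under u = T, s = T, t = T, the left side is false but the right side is true.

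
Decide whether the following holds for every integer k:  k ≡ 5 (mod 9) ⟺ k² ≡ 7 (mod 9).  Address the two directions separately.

(⟹) Suppose k ≡ 5 (mod 9). Write k = 9j + 5. Then (9j + 5)² = 81j² + 90j + 25 = 9(9j² + 10j + 2) + 7, so k² ≡ 7 (mod 9).

(⟸) This fails: take k = 4. Then 4² = 16 ≡ 7 (mod 9), yet 4 ≡ 4 (mod 9), not 5.

The forward direction holds; the converse fails.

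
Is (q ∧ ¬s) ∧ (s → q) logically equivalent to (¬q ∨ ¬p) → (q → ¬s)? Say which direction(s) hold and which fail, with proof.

Not equivalent: only (⇒) holds.

Converse. This fails. Under s = F, p = F, q = F, the left side is false but the right side is true.

Forward direction. Assume the antecedent. If s is true, the antecedent cannot hold. If s is false, (¬q ∨ ¬p) → (q → ¬s) reduces to true regardless of the other variables. Either way (¬q ∨ ¬p) → (q → ¬s) holds.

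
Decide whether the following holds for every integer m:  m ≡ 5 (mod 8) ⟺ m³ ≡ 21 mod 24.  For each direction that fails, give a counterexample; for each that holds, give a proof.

(→) This fails: take m = 5. Then 5 ≡ 5 (mod 8), but 5³ = 125 ≡ 5 (mod 24), not 21.

(←) Conversely, the residues r modulo 24 with r³ ≡ 21 (mod 24) are exactly {21}, and each is ≡ 5 (mod 8).

Only the reverse direction holds.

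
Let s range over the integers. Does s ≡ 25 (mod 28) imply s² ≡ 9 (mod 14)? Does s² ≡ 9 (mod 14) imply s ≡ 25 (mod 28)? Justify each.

(⟹) Suppose s ≡ 25 (mod 28). Then s² ≡ 25² = 625 (mod 28), and since 14 ∣ 28, also s² ≡ 9 (mod 14).

(⟸) This fails: take s = 3. Then 3² = 9 ≡ 9 (mod 14), yet 3 ≡ 3 (mod 28), not 25.

Not equivalent: only (⇒) holds.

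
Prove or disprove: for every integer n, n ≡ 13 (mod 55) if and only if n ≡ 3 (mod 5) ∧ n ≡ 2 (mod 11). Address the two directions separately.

(⇒) Suppose n ≡ 13 (mod 55); write n = 55j + 13. Since 5 ∣ 55, reducing mod 5 gives n ≡ 13 ≡ 3 (mod 5); since 11 ∣ 55, reducing mod 11 gives n ≡ 13 ≡ 2 (mod 11).

(⇐) Conversely, if n ≡ 3 (mod 5) and n ≡ 2 (mod 11), then by the Chinese remainder theorem n ≡ 13 (mod 55). This is exactly n ≡ 13 (mod 55).

Both directions hold; the statement is true.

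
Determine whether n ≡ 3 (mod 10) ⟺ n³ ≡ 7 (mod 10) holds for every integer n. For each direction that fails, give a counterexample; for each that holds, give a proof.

(⟸) Suppose n³ ≡ 7 (mod 10). The only residue r in {0, …, 9} with r³ ≡ 7 (mod 10) is r = 3, so n ≡ 3 (mod 10).

(⟹) Suppose n ≡ 3 (mod 10). Write n = 10j + 3. Then (10j + 3)³ = 1000j³ + 900j² + 270j + 27 = 10(100j³ + 90j² + 27j + 2) + 7, so n³ ≡ 7 (mod 10).

Equivalent; both directions hold.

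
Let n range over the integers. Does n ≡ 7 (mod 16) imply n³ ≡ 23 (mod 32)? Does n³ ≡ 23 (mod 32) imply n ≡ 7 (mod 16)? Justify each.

Not equivalent: only (⇐) holds.

(→) This fails: take n = 23. Then 23 ≡ 7 (mod 16), but 23³ = 12167 ≡ 7 (mod 32), not 23.

(←) Conversely, the residues r modulo 32 with r³ ≡ 23 (mod 32) are exactly {7}, and each is ≡ 7 (mod 16).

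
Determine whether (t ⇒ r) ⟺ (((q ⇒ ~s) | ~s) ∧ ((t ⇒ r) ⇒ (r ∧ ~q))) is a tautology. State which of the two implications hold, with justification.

Both directions fail.

Forward direction. This fails. Under s = F, t = F, r = F, q = F, the left side is true but the right side is false.

Converse. This fails. Under s = F, t = T, r = F, q = F, the left side is false but the right side is true.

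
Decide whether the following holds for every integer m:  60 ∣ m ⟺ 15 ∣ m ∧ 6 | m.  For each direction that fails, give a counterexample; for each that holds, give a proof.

(←) This fails: take m = 30. Both 15 ∣ 30 and 6 ∣ 30, yet 30 is not a multiple of 60 (since 30 = 0·60 + 30), so 60 ∤ 30.

(→) If 60 ∣ m, write m = 60q. Since 60 = 4·15, m = 15·(4q), so 15 ∣ m; and since 60 = 10·6, m = 6·(10q), so 6 ∣ m.

Not equivalent: only (⇒) holds.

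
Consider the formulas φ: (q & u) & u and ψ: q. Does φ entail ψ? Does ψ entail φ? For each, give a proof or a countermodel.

(→) Assume the antecedent. If u is true, the antecedent forces (u = T, q = T), and q holds there. If u is false, the antecedent cannot hold. Either way q holds.

(←) This fails. Under u = F, q = T, the left side is false but the right side is true.

The forward direction holds; the converse fails.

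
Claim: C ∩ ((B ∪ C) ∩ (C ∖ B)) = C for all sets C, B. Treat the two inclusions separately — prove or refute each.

Forward inclusion. Let x ∈ C ∩ ((B ∪ C) ∩ (C ∖ B)). Then x ∈ C and x ∉ B, from which x ∈ C.

Reverse inclusion. This inclusion fails. Take C = {1}, B = {1}; then 1 ∈ C but 1 ∉ C ∩ ((B ∪ C) ∩ (C ∖ B)).

The sets are not equal: only the forward inclusion holds.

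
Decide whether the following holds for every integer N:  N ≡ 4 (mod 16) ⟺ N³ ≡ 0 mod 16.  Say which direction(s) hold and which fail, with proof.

Not equivalent: only (⇒) holds.

(⇒) Suppose N ≡ 4 (mod 16). Write N = 16j + 4. Then (16j + 4)³ = 4096j³ + 3072j² + 768j + 64 = 16(256j³ + 192j² + 48j + 4) + 0, so N³ ≡ 0 (mod 16).

(⇐) This fails: take N = 0. Then 0³ = 0 ≡ 0 (mod 16), yet 0 ≡ 0 (mod 16), not 4.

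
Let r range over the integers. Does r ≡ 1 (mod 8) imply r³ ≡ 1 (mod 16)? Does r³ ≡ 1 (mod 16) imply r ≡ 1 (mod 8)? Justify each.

(⟹) This fails: take r = 9. Then 9 ≡ 1 (mod 8), but 9³ = 729 ≡ 9 (mod 16), not 1.

(⟸) Conversely, the residues r modulo 16 with r³ ≡ 1 (mod 16) are exactly {1}, and each is ≡ 1 (mod 8).

The forward direction fails; the converse holds.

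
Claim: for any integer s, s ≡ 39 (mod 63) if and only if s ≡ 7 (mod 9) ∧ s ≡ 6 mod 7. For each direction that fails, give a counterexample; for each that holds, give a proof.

[⇒] This fails: s = 39 gives 39 ≡ 39 (mod 63) but 39 ≡ 3 (mod 9), so the conjunction on the right does not hold.

[⇐] This fails: s = 34 satisfies both congruences on the right (34 ≡ 7 mod 9 and 34 ≡ 6 mod 7) yet 34 ≡ 34 (mod 63), not 39.

Neither direction holds.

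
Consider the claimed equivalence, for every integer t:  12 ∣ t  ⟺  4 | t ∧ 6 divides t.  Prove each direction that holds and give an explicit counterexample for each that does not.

Both directions hold.

(→) If 12 ∣ t, write t = 12q. Since 12 = 3·4, t = 4·(3q), so 4 ∣ t; and since 12 = 2·6, t = 6·(2q), so 6 ∣ t.

(←) Suppose 4 ∣ t and 6 ∣ t. Any common multiple of 4 and 6 is a multiple of their lcm; here lcm(4, 6) = 4·6/gcd(4, 6) = 24/2 = 12, so 12 ∣ t.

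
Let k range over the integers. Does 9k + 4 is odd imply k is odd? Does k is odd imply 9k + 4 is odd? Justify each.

The biconditional holds.

[⇒] Suppose 9k + 4 is odd. Since 9 is odd, 9k and k have the same parity, so 9k + 4 ≡ k + 4 (mod 2). As 4 is even, 9k + 4 is odd exactly when k is odd. Thus k is odd.

[⇐] Conversely, suppose k is odd; write k = 2j + 1. Then 9k + 4 = 9·(2j + 1) + 4 = 2·9j + 13, which is odd.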